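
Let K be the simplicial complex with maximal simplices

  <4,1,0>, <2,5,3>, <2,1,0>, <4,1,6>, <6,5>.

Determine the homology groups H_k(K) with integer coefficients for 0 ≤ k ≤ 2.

H_0 ≅ Z,  H_1 ≅ Z,  H_2 = 0.

K has 7 vertices, 11 edges, 4 triangles.
rank ∂_0 = 0, rank ∂_1 = 6 ⇒ b_0 = 7 − 0 − 6 = 1; all invariant factors of ∂_1 are 1 so no torsion. So H_0 ≅ Z.
rank ∂_1 = 6, rank ∂_2 = 4 ⇒ b_1 = 11 − 6 − 4 = 1; all invariant factors of ∂_2 are 1 so no torsion. So H_1 ≅ Z.
rank ∂_2 = 4, rank ∂_3 = 0 ⇒ b_2 = 4 − 4 − 0 = 0. So H_2 ≅ 0.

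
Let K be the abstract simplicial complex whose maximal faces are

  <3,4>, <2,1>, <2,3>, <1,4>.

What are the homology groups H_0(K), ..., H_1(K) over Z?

H_0 ≅ Z,  H_1 ≅ Z.

Take the total order 1 < 2 < 3 < 4 on the vertex set. Then K (dimension 1) consists of the simplices:

  0-simplices (4): [1], [2], [3], [4]
  1-simplices (4): [1,2], [1,4], [2,3], [3,4]

giving chain groups C_0 ≅ Z^4, C_1 ≅ Z^4.

Boundary ∂_1: C_1 → C_0 maps an edge to its endpoints' difference, ∂[p,q] = q − p.
The 4×4 boundary matrix has rank 3 and Smith normal form diag(1,1,1).

Now H_k = ker ∂_k / im ∂_{k+1}, so:

  H_0: rank C_0 − rank ∂_1 = 4 − 3 = 1, and the invariant factors of ∂_1 are all 1, so H_0 ≅ Z.
  H_1: rank ker ∂_1 − rank ∂_2 = (4 − 3) − 0 = 1, and there is no ∂_2, so H_1 ≅ Z.

(K is a triangulation of the circle S^1.)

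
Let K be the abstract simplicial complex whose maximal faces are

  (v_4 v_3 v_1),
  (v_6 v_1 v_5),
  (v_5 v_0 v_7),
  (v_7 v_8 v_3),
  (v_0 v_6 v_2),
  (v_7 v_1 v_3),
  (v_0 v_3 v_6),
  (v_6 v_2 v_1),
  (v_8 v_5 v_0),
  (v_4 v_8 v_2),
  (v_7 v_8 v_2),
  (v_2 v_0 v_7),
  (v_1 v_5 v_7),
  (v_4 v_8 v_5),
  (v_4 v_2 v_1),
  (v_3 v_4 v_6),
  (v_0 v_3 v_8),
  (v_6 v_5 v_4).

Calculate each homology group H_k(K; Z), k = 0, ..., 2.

Take the total order v_0 < v_1 < v_2 < v_3 < v_4 < v_5 < v_6 < v_7 < v_8 on the vertex set. Then K (dimension 2) consists of the simplices:

  0-simplices (9): [v_0], [v_1], [v_2], [v_3], [v_4], [v_5], [v_6], [v_7], [v_8]
  1-simplices (27): (27 of them)
  2-simplices (18): (18 of them)

giving chain groups C_0 ≅ Z^9, C_1 ≅ Z^27, C_2 ≅ Z^18.

The boundary map ∂_1: C_1 → C_0 maps an edge to its endpoints' difference, ∂[p,q] = q − p. For instance
  ∂[v_3,v_8] = [v_8] − [v_3].
This gives a 9×27 integer matrix of rank 8; reducing to Smith normal form yields diagonal entries (1,1,1,1,1,1,1,1).

∂_2: C_2 → C_1 maps a triangle to the signed sum of its edges. For instance
  ∂[v_1,v_5,v_7] = [v_5,v_7] − [v_1,v_7] + [v_1,v_5],
  ∂[v_0,v_5,v_8] = [v_5,v_8] − [v_0,v_8] + [v_0,v_5].
As a 27×18 matrix over Z this has rank 18, with invariant factors (1,1,1,1,1,1,1,1,1,1,1,1,1,1,1,1,1,2).

Reading off H_k = ker ∂_k / im ∂_{k+1}:

  H_0: rank C_0 − rank ∂_1 = 9 − 8 = 1, and the invariant factors of ∂_1 are all 1, so H_0 ≅ Z.
  H_1: rank ker ∂_1 − rank ∂_2 = (27 − 8) − 18 = 1, and ∂_2 has invariant factor 2 > 1, so H_1 ≅ Z ⊕ Z/2.
  H_2: rank ker ∂_2 − rank ∂_3 = (18 − 18) − 0 = 0, and there is no ∂_3, so H_2 ≅ 0.

As a check, the Euler characteristic is 9 − 27 + 18 = 0, which agrees with 1 − 1 + 0 = 0.

H_0 = Z,  H_1 = Z ⊕ Z/2,  H_2 = 0.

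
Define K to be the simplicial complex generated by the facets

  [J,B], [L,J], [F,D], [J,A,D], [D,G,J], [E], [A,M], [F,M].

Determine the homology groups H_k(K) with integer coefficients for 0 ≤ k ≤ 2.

Fix the vertex order A < B < D < E < F < G < J < L < M and write every simplex with vertices in increasing order. Then dim K = 2 and the simplices of K are:

  0-simplices (9): A, B, D, E, F, G, J, L, M
  1-simplices (10): AD, AJ, AM, BJ, DF, DG, DJ, FM, GJ, JL
  2-simplices (2): ADJ, DGJ

so the chain groups are C_0 ≅ Z^9, C_1 ≅ Z^10, C_2 ≅ Z^2.

Boundary ∂_1: C_1 → C_0 sends each edge [p,q] (with p < q) to q − p. For instance
  ∂DF = F − D.
The resulting 9×10 matrix has rank 7, and its Smith normal form has invariant factors (1,1,1,1,1,1,1).

Boundary ∂_2: C_2 → C_1 acts by ∂[p,q,r] = [q,r] − [p,r] + [p,q]. For instance
  ∂ADJ = DJ − AJ + AD,
  ∂DGJ = GJ − DJ + DG.
As a 10×2 matrix over Z this has rank 2, with invariant factors (1,1).

Now H_k = ker ∂_k / im ∂_{k+1}, so:

  H_0: rank C_0 − rank ∂_1 = 9 − 7 = 2, and the invariant factors of ∂_1 are all 1, so H_0 = Z^2.
  H_1: rank ker ∂_1 − rank ∂_2 = (10 − 7) − 2 = 1, and the invariant factors of ∂_2 are all 1, so H_1 = Z.
  H_2: rank ker ∂_2 − rank ∂_3 = (2 − 2) − 0 = 0, and there is no ∂_3, so H_2 = 0.

H_0 = Z^2,  H_1 = Z,  H_2 = 0.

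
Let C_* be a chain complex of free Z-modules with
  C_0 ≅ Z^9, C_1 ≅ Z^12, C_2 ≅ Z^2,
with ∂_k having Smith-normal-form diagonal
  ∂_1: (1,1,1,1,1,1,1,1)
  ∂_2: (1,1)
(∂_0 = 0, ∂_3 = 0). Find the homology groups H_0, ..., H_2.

H_0 = Z,  H_1 = Z^2,  H_2 = 0.

H_0: b_0 = 9 − 0 − 8 = 1; torsion from ∂_1 factors > 1: none. So H_0 = Z.
H_1: b_1 = 12 − 8 − 2 = 2; torsion from ∂_2 factors > 1: none. So H_1 = Z^2.
H_2: b_2 = 2 − 2 − 0 = 0; torsion from ∂_3 factors > 1: none. So H_2 = 0.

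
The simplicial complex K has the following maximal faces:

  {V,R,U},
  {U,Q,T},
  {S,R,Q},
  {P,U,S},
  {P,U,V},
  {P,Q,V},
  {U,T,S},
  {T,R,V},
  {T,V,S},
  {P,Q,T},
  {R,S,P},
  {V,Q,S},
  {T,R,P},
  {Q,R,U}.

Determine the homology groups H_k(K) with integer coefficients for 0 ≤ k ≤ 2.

H_0 = Z,  H_1 = Z^2,  H_2 = Z.

We work with the vertex ordering P < Q < R < S < T < U < V. The simplices of K, each written with vertices in increasing order, are:

  0-simplices (7): P, Q, R, S, T, U, V
  1-simplices (21): PQ, PR, PS, PT, PU, PV, QR, QS, QT, QU, QV, RS, RT, RU, RV, ST, SU, SV, TU, TV, UV
  2-simplices (14): PQT, PQV, PRS, PRT, PSU, PUV, QRS, QRU, QSV, QTU, RTV, RUV, STU, STV

so the chain groups are C_0 ≅ Z^7, C_1 ≅ Z^21, C_2 ≅ Z^14.

∂_1: C_1 → C_0 sends each edge [p,q] (with p < q) to q − p. For instance
  ∂PU = U − P.
The 7×21 boundary matrix has rank 6 and Smith normal form diag(1,1,1,1,1,1).

∂_2: C_2 → C_1 sends each 2-simplex [p,q,r] to [q,r] − [p,r] + [p,q]. For instance
  ∂PRS = RS − PS + PR,
  ∂PSU = SU − PU + PS.
This gives a 21×14 integer matrix of rank 13; reducing to Smith normal form yields diagonal entries (1,1,1,1,1,1,1,1,1,1,1,1,1).

Reading off H_k = ker ∂_k / im ∂_{k+1}:

  H_0: rank C_0 − rank ∂_1 = 7 − 6 = 1, and the invariant factors of ∂_1 are all 1, so H_0 ≅ Z.
  H_1: rank ker ∂_1 − rank ∂_2 = (21 − 6) − 13 = 2, and the invariant factors of ∂_2 are all 1, so H_1 ≅ Z^2.
  H_2: rank ker ∂_2 − rank ∂_3 = (14 − 13) − 0 = 1, and there is no ∂_3, so H_2 ≅ Z.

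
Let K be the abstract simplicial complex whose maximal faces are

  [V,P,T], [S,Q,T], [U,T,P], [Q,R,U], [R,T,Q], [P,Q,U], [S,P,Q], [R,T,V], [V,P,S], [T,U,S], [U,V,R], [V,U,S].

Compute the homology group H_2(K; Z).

Take the total order P < Q < R < S < T < U < V on the vertex set. Then K (dimension 2) consists of the simplices:

  0-simplices (7): P, Q, R, S, T, U, V
  1-simplices (18): PQ, PS, PT, PU, PV, QR, QS, QT, QU, RT, RU, RV, ST, SU, SV, TU, TV, UV
  2-simplices (12): PQS, PQU, PSV, PTU, PTV, QRT, QRU, QST, RTV, RUV, STU, SUV

giving chain groups C_0 ≅ Z^7, C_1 ≅ Z^18, C_2 ≅ Z^12.

The boundary map ∂_1: C_1 → C_0 maps an edge to its endpoints' difference, ∂[p,q] = q − p. For instance
  ∂QR = R − Q.
This gives a 7×18 integer matrix of rank 6; reducing to Smith normal form yields diagonal entries (1,1,1,1,1,1).

The boundary map ∂_2: C_2 → C_1 acts by ∂[p,q,r] = [q,r] − [p,r] + [p,q]. For instance
  ∂STU = TU − SU + ST,
  ∂PQS = QS − PS + PQ.
As a 18×12 matrix over Z this has rank 12, with invariant factors (1,1,1,1,1,1,1,1,1,1,1,2).

From H_k ≅ ker(∂_k) / im(∂_{k+1}) we obtain:

  H_2: rank ker ∂_2 − rank ∂_3 = (12 − 12) − 0 = 0, and there is no ∂_3, so H_2 ≅ 0.

H_2 ≅ 0.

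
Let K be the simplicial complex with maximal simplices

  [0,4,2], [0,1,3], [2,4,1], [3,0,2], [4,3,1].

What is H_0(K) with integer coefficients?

H_0 = Z.

Fix the vertex order 0 < 1 < 2 < 3 < 4 and write every simplex with vertices in increasing order. Then dim K = 2 and the simplices of K are:

  0-simplices (5): [0], [1], [2], [3], [4]
  1-simplices (10): [0,1], [0,2], [0,3], [0,4], [1,2], [1,3], [1,4], [2,3], [2,4], [3,4]
  2-simplices (5): [0,1,3], [0,2,3], [0,2,4], [1,2,4], [1,3,4]

giving chain groups C_0 ≅ Z^5, C_1 ≅ Z^10, C_2 ≅ Z^5.

∂_1: C_1 → C_0 sends each edge [p,q] (with p < q) to q − p. For instance
  ∂[2,4] = [4] − [2].
This gives a 5×10 integer matrix of rank 4; reducing to Smith normal form yields diagonal entries (1,1,1,1).

∂_2: C_2 → C_1 acts by ∂[p,q,r] = [q,r] − [p,r] + [p,q]. For instance
  ∂[0,1,3] = [1,3] − [0,3] + [0,1],
  ∂[1,3,4] = [3,4] − [1,4] + [1,3].
This gives a 10×5 integer matrix of rank 5; reducing to Smith normal form yields diagonal entries (1,1,1,1,1).

Computing H_k = (kernel of ∂_k) / (image of ∂_{k+1}):

  H_0: rank C_0 − rank ∂_1 = 5 − 4 = 1, and the invariant factors of ∂_1 are all 1, so H_0 = Z.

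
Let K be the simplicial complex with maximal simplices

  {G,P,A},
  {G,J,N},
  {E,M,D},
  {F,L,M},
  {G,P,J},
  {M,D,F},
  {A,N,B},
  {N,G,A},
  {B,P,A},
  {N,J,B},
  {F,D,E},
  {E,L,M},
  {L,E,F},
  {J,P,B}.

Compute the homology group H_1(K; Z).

Order the vertices as A < B < D < E < F < G < J < L < M < N < P. Listing each simplex with vertices in this order, K has dimension 2 with simplices:

  0-simplices (11): A, B, D, E, F, G, J, L, M, N, P
  1-simplices (21): AB, AG, AN, AP, BJ, BN, BP, DE, DF, DM, EF, EL, EM, FL, FM, GJ, GN, GP, JN, JP, LM
  2-simplices (14): ABN, ABP, AGN, AGP, BJN, BJP, DEF, DEM, DFM, EFL, ELM, FLM, GJN, GJP

giving chain groups C_0 ≅ Z^11, C_1 ≅ Z^21, C_2 ≅ Z^14.

Boundary ∂_1: C_1 → C_0 maps an edge to its endpoints' difference, ∂[p,q] = q − p.
As a 11×21 matrix over Z this has rank 9, with invariant factors (1,1,1,1,1,1,1,1,1).

∂_2: C_2 → C_1 maps a triangle to the signed sum of its edges. For instance
  ∂AGP = GP − AP + AG,
  ∂DEM = EM − DM + DE.
As a 21×14 matrix over Z this has rank 12, with invariant factors (1,1,1,1,1,1,1,1,1,1,1,1).

Reading off H_k = ker ∂_k / im ∂_{k+1}:

  H_1: rank ker ∂_1 − rank ∂_2 = (21 − 9) − 12 = 0, and the invariant factors of ∂_2 are all 1, so H_1 ≅ 0.

(K is a triangulation of the disjoint union of the 2-sphere S^2 and the 2-sphere S^2.)

H_1 ≅ 0.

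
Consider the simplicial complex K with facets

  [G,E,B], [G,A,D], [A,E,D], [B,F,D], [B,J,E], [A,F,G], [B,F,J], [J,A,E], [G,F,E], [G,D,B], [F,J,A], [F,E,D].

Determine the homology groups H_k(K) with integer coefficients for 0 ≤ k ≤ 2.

H_0 = Z,  H_1 = Z/2Z,  H_2 = 0.

K has 7 vertices, 18 edges, 12 triangles.
rank ∂_0 = 0, rank ∂_1 = 6 ⇒ b_0 = 7 − 0 − 6 = 1; all invariant factors of ∂_1 are 1 so no torsion. So H_0 ≅ Z.
rank ∂_1 = 6, rank ∂_2 = 12 ⇒ b_1 = 18 − 6 − 12 = 0; ∂_2 has invariant factor(s) [2] giving torsion. So H_1 ≅ Z/2Z.
rank ∂_2 = 12, rank ∂_3 = 0 ⇒ b_2 = 12 − 12 − 0 = 0. So H_2 ≅ 0.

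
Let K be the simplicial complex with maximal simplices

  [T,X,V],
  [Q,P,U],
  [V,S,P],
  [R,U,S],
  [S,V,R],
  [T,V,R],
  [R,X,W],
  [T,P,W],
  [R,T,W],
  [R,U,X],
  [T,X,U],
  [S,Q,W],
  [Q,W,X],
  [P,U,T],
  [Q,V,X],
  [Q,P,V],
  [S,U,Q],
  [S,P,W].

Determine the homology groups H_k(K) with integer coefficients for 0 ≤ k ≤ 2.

We work with the vertex ordering P < Q < R < S < T < U < V < W < X. The simplices of K, each written with vertices in increasing order, are:

  0-simplices (9): P, Q, R, S, T, U, V, W, X
  1-simplices (27): PQ, PS, PT, PU, PV, PW, QS, QU, QV, QW, QX, RS, RT, RU, RV, RW, RX, SU, SV, SW, TU, TV, TW, TX, UX, VX, WX
  2-simplices (18): PQU, PQV, PSV, PSW, PTU, PTW, QSU, QSW, QVX, QWX, RSU, RSV, RTV, RTW, RUX, RWX, TUX, TVX

Hence C_0 ≅ Z^9, C_1 ≅ Z^27, C_2 ≅ Z^18.

The boundary map ∂_1: C_1 → C_0 sends each edge [p,q] (with p < q) to q − p. For instance
  ∂TW = W − T.
The 9×27 boundary matrix has rank 8 and Smith normal form diag(1,1,1,1,1,1,1,1).

Boundary ∂_2: C_2 → C_1 maps a triangle to the signed sum of its edges. For instance
  ∂PQU = QU − PU + PQ,
  ∂RUX = UX − RX + RU.
As a 27×18 matrix over Z this has rank 18, with invariant factors (1,1,1,1,1,1,1,1,1,1,1,1,1,1,1,1,1,2).

From H_k ≅ ker(∂_k) / im(∂_{k+1}) we obtain:

  H_0: rank C_0 − rank ∂_1 = 9 − 8 = 1, and the invariant factors of ∂_1 are all 1, so H_0 = Z.
  H_1: rank ker ∂_1 − rank ∂_2 = (27 − 8) − 18 = 1, and ∂_2 has invariant factor 2 > 1, so H_1 = Z ⊕ Z/2.
  H_2: rank ker ∂_2 − rank ∂_3 = (18 − 18) − 0 = 0, and there is no ∂_3, so H_2 = 0.

H_0 ≅ Z,  H_1 ≅ Z ⊕ Z/2,  H_2 = 0.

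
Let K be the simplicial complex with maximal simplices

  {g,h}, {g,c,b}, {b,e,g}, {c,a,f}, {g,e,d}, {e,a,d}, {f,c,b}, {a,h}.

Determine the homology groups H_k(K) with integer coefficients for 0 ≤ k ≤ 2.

K has 8 vertices, 15 edges, 6 triangles.
rank ∂_0 = 0, rank ∂_1 = 7 ⇒ b_0 = 8 − 0 − 7 = 1; all invariant factors of ∂_1 are 1 so no torsion. So H_0 ≅ Z.
rank ∂_1 = 7, rank ∂_2 = 6 ⇒ b_1 = 15 − 7 − 6 = 2; all invariant factors of ∂_2 are 1 so no torsion. So H_1 ≅ Z^2.
rank ∂_2 = 6, rank ∂_3 = 0 ⇒ b_2 = 6 − 6 − 0 = 0. So H_2 ≅ 0.

H_0 = Z,  H_1 = Z^2,  H_2 = 0.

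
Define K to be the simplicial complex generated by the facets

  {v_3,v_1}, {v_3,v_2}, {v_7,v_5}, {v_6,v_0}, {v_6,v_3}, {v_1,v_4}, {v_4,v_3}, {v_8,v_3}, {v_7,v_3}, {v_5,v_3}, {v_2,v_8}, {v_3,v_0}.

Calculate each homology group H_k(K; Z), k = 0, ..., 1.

Fix the vertex order v_0 < v_1 < v_2 < v_3 < v_4 < v_5 < v_6 < v_7 < v_8 and write every simplex with vertices in increasing order. Then dim K = 1 and the simplices of K are:

  0-simplices (9): [v_0], [v_1], [v_2], [v_3], [v_4], [v_5], [v_6], [v_7], [v_8]
  1-simplices (12): [v_0,v_3], [v_0,v_6], [v_1,v_3], [v_1,v_4], [v_2,v_3], [v_2,v_8], [v_3,v_4], [v_3,v_5], [v_3,v_6], [v_3,v_7], [v_3,v_8], [v_5,v_7]

Hence C_0 ≅ Z^9, C_1 ≅ Z^12.

Boundary ∂_1: C_1 → C_0 sends each edge [p,q] (with p < q) to q − p.
As a 9×12 matrix over Z this has rank 8, with invariant factors (1,1,1,1,1,1,1,1).

Computing H_k = (kernel of ∂_k) / (image of ∂_{k+1}):

  H_0: rank C_0 − rank ∂_1 = 9 − 8 = 1, and the invariant factors of ∂_1 are all 1, so H_0 ≅ Z.
  H_1: rank ker ∂_1 − rank ∂_2 = (12 − 8) − 0 = 4, and there is no ∂_2, so H_1 ≅ Z^4.

As a check, the Euler characteristic is 9 − 12 = -3, which agrees with 1 − 4 = -3.

H_0 = Z,  H_1 = Z^4.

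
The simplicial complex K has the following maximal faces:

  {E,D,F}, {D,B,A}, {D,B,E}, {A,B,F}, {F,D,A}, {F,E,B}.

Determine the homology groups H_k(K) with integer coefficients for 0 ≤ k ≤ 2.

H_0 = Z,  H_1 = 0,  H_2 = Z.

K has 5 vertices, 9 edges, 6 triangles.
rank ∂_0 = 0, rank ∂_1 = 4 ⇒ b_0 = 5 − 0 − 4 = 1; all invariant factors of ∂_1 are 1 so no torsion. So H_0 = Z.
rank ∂_1 = 4, rank ∂_2 = 5 ⇒ b_1 = 9 − 4 − 5 = 0; all invariant factors of ∂_2 are 1 so no torsion. So H_1 = 0.
rank ∂_2 = 5, rank ∂_3 = 0 ⇒ b_2 = 6 − 5 − 0 = 1. So H_2 = Z.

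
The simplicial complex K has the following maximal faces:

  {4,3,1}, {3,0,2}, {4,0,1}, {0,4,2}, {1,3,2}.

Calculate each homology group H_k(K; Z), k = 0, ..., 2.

H_0 = Z,  H_1 = Z,  H_2 = 0.

K has 5 vertices, 10 edges, 5 triangles.
rank ∂_0 = 0, rank ∂_1 = 4 ⇒ b_0 = 5 − 0 − 4 = 1; all invariant factors of ∂_1 are 1 so no torsion. So H_0 ≅ Z.
rank ∂_1 = 4, rank ∂_2 = 5 ⇒ b_1 = 10 − 4 − 5 = 1; all invariant factors of ∂_2 are 1 so no torsion. So H_1 ≅ Z.
rank ∂_2 = 5, rank ∂_3 = 0 ⇒ b_2 = 5 − 5 − 0 = 0. So H_2 ≅ 0.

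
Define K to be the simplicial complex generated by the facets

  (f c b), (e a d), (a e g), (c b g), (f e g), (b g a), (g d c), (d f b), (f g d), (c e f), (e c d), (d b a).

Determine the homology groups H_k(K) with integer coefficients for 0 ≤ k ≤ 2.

H_0 = Z,  H_1 = Z/2,  H_2 = 0.

Order the vertices as a < b < c < d < e < f < g. Listing each simplex with vertices in this order, K has dimension 2 with simplices:

  0-simplices (7): a, b, c, d, e, f, g
  1-simplices (18): ab, ad, ae, ag, bc, bd, bf, bg, cd, ce, cf, cg, de, df, dg, ef, eg, fg
  2-simplices (12): abd, abg, ade, aeg, bcf, bcg, bdf, cde, cdg, cef, dfg, efg

Hence C_0 ≅ Z^7, C_1 ≅ Z^18, C_2 ≅ Z^12.

Boundary ∂_1: C_1 → C_0 sends each edge [p,q] (with p < q) to q − p. For instance
  ∂ab = b − a.
The resulting 7×18 matrix has rank 6, and its Smith normal form has invariant factors (1,1,1,1,1,1).

The boundary map ∂_2: C_2 → C_1 maps a triangle to the signed sum of its edges. For instance
  ∂cdg = dg − cg + cd,
  ∂abd = bd − ad + ab.
As a 18×12 matrix over Z this has rank 12, with invariant factors (1,1,1,1,1,1,1,1,1,1,1,2).

Computing H_k = (kernel of ∂_k) / (image of ∂_{k+1}):

  H_0: rank C_0 − rank ∂_1 = 7 − 6 = 1, and the invariant factors of ∂_1 are all 1, so H_0 ≅ Z.
  H_1: rank ker ∂_1 − rank ∂_2 = (18 − 6) − 12 = 0, and ∂_2 has invariant factor 2 > 1, so H_1 ≅ Z/2.
  H_2: rank ker ∂_2 − rank ∂_3 = (12 − 12) − 0 = 0, and there is no ∂_3, so H_2 ≅ 0.

As a check, the Euler characteristic is 7 − 18 + 12 = 1, which agrees with 1 − 0 + 0 = 1.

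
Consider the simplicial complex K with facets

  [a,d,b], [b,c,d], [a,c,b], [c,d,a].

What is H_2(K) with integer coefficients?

Order the vertices as a < b < c < d. Listing each simplex with vertices in this order, K has dimension 2 with simplices:

  0-simplices (4): a, b, c, d
  1-simplices (6): ab, ac, ad, bc, bd, cd
  2-simplices (4): abc, abd, acd, bcd

giving chain groups C_0 ≅ Z^4, C_1 ≅ Z^6, C_2 ≅ Z^4.

The boundary map ∂_1: C_1 → C_0 sends each edge [p,q] (with p < q) to q − p.
The resulting 4×6 matrix has rank 3, and its Smith normal form has invariant factors (1,1,1).

Boundary ∂_2: C_2 → C_1 maps a triangle to the signed sum of its edges. For instance
  ∂acd = cd − ad + ac,
  ∂abd = bd − ad + ab.
The resulting 6×4 matrix has rank 3, and its Smith normal form has invariant factors (1,1,1).

Reading off H_k = ker ∂_k / im ∂_{k+1}:

  H_2: rank ker ∂_2 − rank ∂_3 = (4 − 3) − 0 = 1, and there is no ∂_3, so H_2 = Z.

H_2 = Z.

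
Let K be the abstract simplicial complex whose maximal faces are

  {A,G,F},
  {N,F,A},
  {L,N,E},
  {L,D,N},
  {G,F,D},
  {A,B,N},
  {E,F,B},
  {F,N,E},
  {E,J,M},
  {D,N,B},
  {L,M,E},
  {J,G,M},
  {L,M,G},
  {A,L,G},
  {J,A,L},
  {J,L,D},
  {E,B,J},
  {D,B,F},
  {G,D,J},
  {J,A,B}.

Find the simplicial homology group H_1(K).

H_1 ≅ Z ⊕ Z/2Z.

K has 10 vertices, 30 edges, 20 triangles.
rank ∂_1 = 9, rank ∂_2 = 20 ⇒ b_1 = 30 − 9 − 20 = 1; ∂_2 has invariant factor(s) [2] giving torsion. So H_1 ≅ Z ⊕ Z/2Z.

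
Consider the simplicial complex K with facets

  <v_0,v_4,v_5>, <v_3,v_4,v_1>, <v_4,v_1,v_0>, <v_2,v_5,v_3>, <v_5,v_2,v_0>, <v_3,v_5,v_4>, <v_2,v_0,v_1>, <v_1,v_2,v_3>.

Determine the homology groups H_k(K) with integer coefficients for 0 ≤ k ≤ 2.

K has 6 vertices, 12 edges, 8 triangles.
rank ∂_0 = 0, rank ∂_1 = 5 ⇒ b_0 = 6 − 0 − 5 = 1; all invariant factors of ∂_1 are 1 so no torsion. So H_0 ≅ Z.
rank ∂_1 = 5, rank ∂_2 = 7 ⇒ b_1 = 12 − 5 − 7 = 0; all invariant factors of ∂_2 are 1 so no torsion. So H_1 ≅ 0.
rank ∂_2 = 7, rank ∂_3 = 0 ⇒ b_2 = 8 − 7 − 0 = 1. So H_2 ≅ Z.

H_0 = Z,  H_1 = 0,  H_2 = Z.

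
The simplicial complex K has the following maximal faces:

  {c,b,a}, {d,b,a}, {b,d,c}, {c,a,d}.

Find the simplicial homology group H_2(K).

We work with the vertex ordering a < b < c < d. The simplices of K, each written with vertices in increasing order, are:

  0-simplices (4): a, b, c, d
  1-simplices (6): ab, ac, ad, bc, bd, cd
  2-simplices (4): abc, abd, acd, bcd

Hence C_0 ≅ Z^4, C_1 ≅ Z^6, C_2 ≅ Z^4.

Boundary ∂_1: C_1 → C_0 is given by ∂[p,q] = [q] − [p].
As a 4×6 matrix over Z this has rank 3, with invariant factors (1,1,1).

The boundary map ∂_2: C_2 → C_1 acts by ∂[p,q,r] = [q,r] − [p,r] + [p,q]. For instance
  ∂acd = cd − ad + ac,
  ∂bcd = cd − bd + bc.
This gives a 6×4 integer matrix of rank 3; reducing to Smith normal form yields diagonal entries (1,1,1).

Computing H_k = (kernel of ∂_k) / (image of ∂_{k+1}):

  H_2: rank ker ∂_2 − rank ∂_3 = (4 − 3) − 0 = 1, and there is no ∂_3, so H_2 ≅ Z.

(K is a triangulation of the 2-sphere S^2.)

H_2 ≅ Z.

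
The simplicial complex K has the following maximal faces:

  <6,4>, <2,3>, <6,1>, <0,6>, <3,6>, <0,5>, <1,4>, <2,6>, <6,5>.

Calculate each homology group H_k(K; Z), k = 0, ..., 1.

H_0 ≅ Z,  H_1 ≅ Z^3.

Order the vertices as 0 < 1 < 2 < 3 < 4 < 5 < 6. Listing each simplex with vertices in this order, K has dimension 1 with simplices:

  0-simplices (7): [0], [1], [2], [3], [4], [5], [6]
  1-simplices (9): [0,5], [0,6], [1,4], [1,6], [2,3], [2,6], [3,6], [4,6], [5,6]

so the chain groups are C_0 ≅ Z^7, C_1 ≅ Z^9.

∂_1: C_1 → C_0 maps an edge to its endpoints' difference, ∂[p,q] = q − p.
This gives a 7×9 integer matrix of rank 6; reducing to Smith normal form yields diagonal entries (1,1,1,1,1,1).

Reading off H_k = ker ∂_k / im ∂_{k+1}:

  H_0: rank C_0 − rank ∂_1 = 7 − 6 = 1, and the invariant factors of ∂_1 are all 1, so H_0 = Z.
  H_1: rank ker ∂_1 − rank ∂_2 = (9 − 6) − 0 = 3, and there is no ∂_2, so H_1 = Z^3.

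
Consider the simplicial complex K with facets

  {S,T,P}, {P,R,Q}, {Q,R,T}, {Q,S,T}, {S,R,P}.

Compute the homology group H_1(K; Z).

H_1 ≅ Z.

Take the total order P < Q < R < S < T on the vertex set. Then K (dimension 2) consists of the simplices:

  0-simplices (5): P, Q, R, S, T
  1-simplices (10): PQ, PR, PS, PT, QR, QS, QT, RS, RT, ST
  2-simplices (5): PQR, PRS, PST, QRT, QST

Hence C_0 ≅ Z^5, C_1 ≅ Z^10, C_2 ≅ Z^5.

∂_1: C_1 → C_0 is given by ∂[p,q] = [q] − [p]. For instance
  ∂PR = R − P.
The 5×10 boundary matrix has rank 4 and Smith normal form diag(1,1,1,1).

The boundary map ∂_2: C_2 → C_1 acts by ∂[p,q,r] = [q,r] − [p,r] + [p,q]. For instance
  ∂PQR = QR − PR + PQ,
  ∂QRT = RT − QT + QR.
This gives a 10×5 integer matrix of rank 5; reducing to Smith normal form yields diagonal entries (1,1,1,1,1).

Reading off H_k = ker ∂_k / im ∂_{k+1}:

  H_1: rank ker ∂_1 − rank ∂_2 = (10 − 4) − 5 = 1, and the invariant factors of ∂_2 are all 1, so H_1 ≅ Z.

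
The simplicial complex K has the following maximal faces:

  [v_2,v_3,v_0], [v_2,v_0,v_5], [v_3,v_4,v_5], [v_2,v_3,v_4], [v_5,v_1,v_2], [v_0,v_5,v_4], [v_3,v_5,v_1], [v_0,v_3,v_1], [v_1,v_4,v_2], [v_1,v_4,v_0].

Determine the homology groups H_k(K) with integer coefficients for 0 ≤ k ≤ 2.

We work with the vertex ordering v_0 < v_1 < v_2 < v_3 < v_4 < v_5. The simplices of K, each written with vertices in increasing order, are:

  0-simplices (6): [v_0], [v_1], [v_2], [v_3], [v_4], [v_5]
  1-simplices (15): (15 of them)
  2-simplices (10): [v_0,v_1,v_3], [v_0,v_1,v_4], [v_0,v_2,v_3], [v_0,v_2,v_5], [v_0,v_4,v_5], [v_1,v_2,v_4], [v_1,v_2,v_5], [v_1,v_3,v_5], [v_2,v_3,v_4], [v_3,v_4,v_5]

so the chain groups are C_0 ≅ Z^6, C_1 ≅ Z^15, C_2 ≅ Z^10.

The boundary map ∂_1: C_1 → C_0 is given by ∂[p,q] = [q] − [p].
As a 6×15 matrix over Z this has rank 5, with invariant factors (1,1,1,1,1).

∂_2: C_2 → C_1 maps a triangle to the signed sum of its edges. For instance
  ∂[v_2,v_3,v_4] = [v_3,v_4] − [v_2,v_4] + [v_2,v_3],
  ∂[v_0,v_1,v_4] = [v_1,v_4] − [v_0,v_4] + [v_0,v_1].
As a 15×10 matrix over Z this has rank 10, with invariant factors (1,1,1,1,1,1,1,1,1,2).

From H_k ≅ ker(∂_k) / im(∂_{k+1}) we obtain:

  H_0: rank C_0 − rank ∂_1 = 6 − 5 = 1, and the invariant factors of ∂_1 are all 1, so H_0 = Z.
  H_1: rank ker ∂_1 − rank ∂_2 = (15 − 5) − 10 = 0, and ∂_2 has invariant factor 2 > 1, so H_1 = Z/2Z.
  H_2: rank ker ∂_2 − rank ∂_3 = (10 − 10) − 0 = 0, and there is no ∂_3, so H_2 = 0.

H_0 = Z,  H_1 = Z/2Z,  H_2 = 0.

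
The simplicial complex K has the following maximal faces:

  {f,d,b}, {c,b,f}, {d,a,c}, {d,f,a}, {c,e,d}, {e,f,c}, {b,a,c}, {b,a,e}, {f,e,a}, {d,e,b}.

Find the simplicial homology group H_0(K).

H_0 = Z.

Take the total order a < b < c < d < e < f on the vertex set. Then K (dimension 2) consists of the simplices:

  0-simplices (6): a, b, c, d, e, f
  1-simplices (15): ab, ac, ad, ae, af, bc, bd, be, bf, cd, ce, cf, de, df, ef
  2-simplices (10): abc, abe, acd, adf, aef, bcf, bde, bdf, cde, cef

Hence C_0 ≅ Z^6, C_1 ≅ Z^15, C_2 ≅ Z^10.

Boundary ∂_1: C_1 → C_0 is given by ∂[p,q] = [q] − [p]. For instance
  ∂cf = f − c.
This gives a 6×15 integer matrix of rank 5; reducing to Smith normal form yields diagonal entries (1,1,1,1,1).

Boundary ∂_2: C_2 → C_1 sends each 2-simplex [p,q,r] to [q,r] − [p,r] + [p,q]. For instance
  ∂bcf = cf − bf + bc,
  ∂aef = ef − af + ae.
The 15×10 boundary matrix has rank 10 and Smith normal form diag(1,1,1,1,1,1,1,1,1,2).

Reading off H_k = ker ∂_k / im ∂_{k+1}:

  H_0: rank C_0 − rank ∂_1 = 6 − 5 = 1, and the invariant factors of ∂_1 are all 1, so H_0 = Z.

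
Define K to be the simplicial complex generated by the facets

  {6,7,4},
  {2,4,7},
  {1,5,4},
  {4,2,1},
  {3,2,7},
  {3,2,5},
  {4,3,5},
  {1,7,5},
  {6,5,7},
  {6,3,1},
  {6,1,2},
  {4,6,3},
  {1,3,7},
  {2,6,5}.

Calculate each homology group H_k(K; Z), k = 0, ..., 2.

Order the vertices as 1 < 2 < 3 < 4 < 5 < 6 < 7. Listing each simplex with vertices in this order, K has dimension 2 with simplices:

  0-simplices (7): [1], [2], [3], [4], [5], [6], [7]
  1-simplices (21): [1,2], [1,3], [1,4], [1,5], [1,6], [1,7], [2,3], [2,4], [2,5], [2,6], [2,7], [3,4], [3,5], [3,6], [3,7], [4,5], [4,6], [4,7], [5,6], [5,7], [6,7]
  2-simplices (14): [1,2,4], [1,2,6], [1,3,6], [1,3,7], [1,4,5], [1,5,7], [2,3,5], [2,3,7], [2,4,7], [2,5,6], [3,4,5], [3,4,6], [4,6,7], [5,6,7]

giving chain groups C_0 ≅ Z^7, C_1 ≅ Z^21, C_2 ≅ Z^14.

Boundary ∂_1: C_1 → C_0 is given by ∂[p,q] = [q] − [p]. For instance
  ∂[1,7] = [7] − [1].
The resulting 7×21 matrix has rank 6, and its Smith normal form has invariant factors (1,1,1,1,1,1).

∂_2: C_2 → C_1 maps a triangle to the signed sum of its edges. For instance
  ∂[1,2,4] = [2,4] − [1,4] + [1,2],
  ∂[3,4,5] = [4,5] − [3,5] + [3,4].
The resulting 21×14 matrix has rank 13, and its Smith normal form has invariant factors (1,1,1,1,1,1,1,1,1,1,1,1,1).

Now H_k = ker ∂_k / im ∂_{k+1}, so:

  H_0: rank C_0 − rank ∂_1 = 7 − 6 = 1, and the invariant factors of ∂_1 are all 1, so H_0 = Z.
  H_1: rank ker ∂_1 − rank ∂_2 = (21 − 6) − 13 = 2, and the invariant factors of ∂_2 are all 1, so H_1 = Z^2.
  H_2: rank ker ∂_2 − rank ∂_3 = (14 − 13) − 0 = 1, and there is no ∂_3, so H_2 = Z.

As a check, the Euler characteristic is 7 − 21 + 14 = 0, which agrees with 1 − 2 + 1 = 0.

H_0 = Z,  H_1 = Z^2,  H_2 = Z.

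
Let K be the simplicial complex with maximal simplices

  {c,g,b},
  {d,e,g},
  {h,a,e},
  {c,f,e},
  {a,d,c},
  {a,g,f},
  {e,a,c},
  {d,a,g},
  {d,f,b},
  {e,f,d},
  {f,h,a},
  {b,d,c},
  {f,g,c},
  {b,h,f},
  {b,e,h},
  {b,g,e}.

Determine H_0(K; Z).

Take the total order a < b < c < d < e < f < g < h on the vertex set. Then K (dimension 2) consists of the simplices:

  0-simplices (8): a, b, c, d, e, f, g, h
  1-simplices (24): ac, ad, ae, af, ag, ah, bc, bd, be, bf, bg, bh, cd, ce, cf, cg, de, df, dg, ef, eg, eh, fg, fh
  2-simplices (16): acd, ace, adg, aeh, afg, afh, bcd, bcg, bdf, beg, beh, bfh, cef, cfg, def, deg

so the chain groups are C_0 ≅ Z^8, C_1 ≅ Z^24, C_2 ≅ Z^16.

The boundary map ∂_1: C_1 → C_0 is given by ∂[p,q] = [q] − [p].
The 8×24 boundary matrix has rank 7 and Smith normal form diag(1,1,1,1,1,1,1).

∂_2: C_2 → C_1 acts by ∂[p,q,r] = [q,r] − [p,r] + [p,q]. For instance
  ∂afh = fh − ah + af,
  ∂def = ef − df + de.
This gives a 24×16 integer matrix of rank 15; reducing to Smith normal form yields diagonal entries (1,1,1,1,1,1,1,1,1,1,1,1,1,1,1).

Reading off H_k = ker ∂_k / im ∂_{k+1}:

  H_0: rank C_0 − rank ∂_1 = 8 − 7 = 1, and the invariant factors of ∂_1 are all 1, so H_0 = Z.

H_0 ≅ Z.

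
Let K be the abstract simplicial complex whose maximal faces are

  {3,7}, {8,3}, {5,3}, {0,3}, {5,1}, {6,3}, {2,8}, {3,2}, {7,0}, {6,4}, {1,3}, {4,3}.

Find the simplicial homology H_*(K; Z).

Order the vertices as 0 < 1 < 2 < 3 < 4 < 5 < 6 < 7 < 8. Listing each simplex with vertices in this order, K has dimension 1 with simplices:

  0-simplices (9): [0], [1], [2], [3], [4], [5], [6], [7], [8]
  1-simplices (12): [0,3], [0,7], [1,3], [1,5], [2,3], [2,8], [3,4], [3,5], [3,6], [3,7], [3,8], [4,6]

Hence C_0 ≅ Z^9, C_1 ≅ Z^12.

∂_1: C_1 → C_0 maps an edge to its endpoints' difference, ∂[p,q] = q − p.
The 9×12 boundary matrix has rank 8 and Smith normal form diag(1,1,1,1,1,1,1,1).

From H_k ≅ ker(∂_k) / im(∂_{k+1}) we obtain:

  H_0: rank C_0 − rank ∂_1 = 9 − 8 = 1, and the invariant factors of ∂_1 are all 1, so H_0 = Z.
  H_1: rank ker ∂_1 − rank ∂_2 = (12 − 8) − 0 = 4, and there is no ∂_2, so H_1 = Z^4.

(K is a triangulation of a wedge of 4 circles.)

H_0 ≅ Z,  H_1 ≅ Z^4.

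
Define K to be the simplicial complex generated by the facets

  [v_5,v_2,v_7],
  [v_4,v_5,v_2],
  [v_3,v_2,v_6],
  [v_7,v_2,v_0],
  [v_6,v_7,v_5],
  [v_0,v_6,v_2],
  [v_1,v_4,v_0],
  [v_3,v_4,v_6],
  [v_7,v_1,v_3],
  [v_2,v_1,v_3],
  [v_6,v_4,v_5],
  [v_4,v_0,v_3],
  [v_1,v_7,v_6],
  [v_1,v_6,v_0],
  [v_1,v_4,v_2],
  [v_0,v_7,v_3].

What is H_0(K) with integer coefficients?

Take the total order v_0 < v_1 < v_2 < v_3 < v_4 < v_5 < v_6 < v_7 on the vertex set. Then K (dimension 2) consists of the simplices:

  0-simplices (8): [v_0], [v_1], [v_2], [v_3], [v_4], [v_5], [v_6], [v_7]
  1-simplices (24): (24 of them)
  2-simplices (16): (16 of them)

giving chain groups C_0 ≅ Z^8, C_1 ≅ Z^24, C_2 ≅ Z^16.

∂_1: C_1 → C_0 is given by ∂[p,q] = [q] − [p]. For instance
  ∂[v_1,v_6] = [v_6] − [v_1].
The 8×24 boundary matrix has rank 7 and Smith normal form diag(1,1,1,1,1,1,1).

Boundary ∂_2: C_2 → C_1 acts by ∂[p,q,r] = [q,r] − [p,r] + [p,q]. For instance
  ∂[v_5,v_6,v_7] = [v_6,v_7] − [v_5,v_7] + [v_5,v_6],
  ∂[v_1,v_3,v_7] = [v_3,v_7] − [v_1,v_7] + [v_1,v_3].
As a 24×16 matrix over Z this has rank 15, with invariant factors (1,1,1,1,1,1,1,1,1,1,1,1,1,1,1).

From H_k ≅ ker(∂_k) / im(∂_{k+1}) we obtain:

  H_0: rank C_0 − rank ∂_1 = 8 − 7 = 1, and the invariant factors of ∂_1 are all 1, so H_0 ≅ Z.

H_0 ≅ Z.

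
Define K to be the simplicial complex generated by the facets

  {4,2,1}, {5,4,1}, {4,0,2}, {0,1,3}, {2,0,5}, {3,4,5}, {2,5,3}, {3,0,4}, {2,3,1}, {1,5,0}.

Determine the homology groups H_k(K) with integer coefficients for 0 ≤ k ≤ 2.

H_0 ≅ Z,  H_1 ≅ Z/2,  H_2 = 0.

We work with the vertex ordering 0 < 1 < 2 < 3 < 4 < 5. The simplices of K, each written with vertices in increasing order, are:

  0-simplices (6): [0], [1], [2], [3], [4], [5]
  1-simplices (15): [0,1], [0,2], [0,3], [0,4], [0,5], [1,2], [1,3], [1,4], [1,5], [2,3], [2,4], [2,5], [3,4], [3,5], [4,5]
  2-simplices (10): [0,1,3], [0,1,5], [0,2,4], [0,2,5], [0,3,4], [1,2,3], [1,2,4], [1,4,5], [2,3,5], [3,4,5]

Hence C_0 ≅ Z^6, C_1 ≅ Z^15, C_2 ≅ Z^10.

∂_1: C_1 → C_0 sends each edge [p,q] (with p < q) to q − p. For instance
  ∂[3,5] = [5] − [3].
This gives a 6×15 integer matrix of rank 5; reducing to Smith normal form yields diagonal entries (1,1,1,1,1).

The boundary map ∂_2: C_2 → C_1 maps a triangle to the signed sum of its edges. For instance
  ∂[1,2,4] = [2,4] − [1,4] + [1,2],
  ∂[3,4,5] = [4,5] − [3,5] + [3,4].
As a 15×10 matrix over Z this has rank 10, with invariant factors (1,1,1,1,1,1,1,1,1,2).

From H_k ≅ ker(∂_k) / im(∂_{k+1}) we obtain:

  H_0: rank C_0 − rank ∂_1 = 6 − 5 = 1, and the invariant factors of ∂_1 are all 1, so H_0 ≅ Z.
  H_1: rank ker ∂_1 − rank ∂_2 = (15 − 5) − 10 = 0, and ∂_2 has invariant factor 2 > 1, so H_1 ≅ Z/2.
  H_2: rank ker ∂_2 − rank ∂_3 = (10 − 10) − 0 = 0, and there is no ∂_3, so H_2 ≅ 0.

(K is a triangulation of the real projective plane RP^2.)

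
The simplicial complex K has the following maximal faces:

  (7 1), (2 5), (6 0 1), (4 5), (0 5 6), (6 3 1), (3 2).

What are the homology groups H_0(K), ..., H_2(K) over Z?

K has 8 vertices, 11 edges, 3 triangles.
rank ∂_0 = 0, rank ∂_1 = 7 ⇒ b_0 = 8 − 0 − 7 = 1; all invariant factors of ∂_1 are 1 so no torsion. So H_0 = Z.
rank ∂_1 = 7, rank ∂_2 = 3 ⇒ b_1 = 11 − 7 − 3 = 1; all invariant factors of ∂_2 are 1 so no torsion. So H_1 = Z.
rank ∂_2 = 3, rank ∂_3 = 0 ⇒ b_2 = 3 − 3 − 0 = 0. So H_2 = 0.

H_0 ≅ Z,  H_1 ≅ Z,  H_2 = 0.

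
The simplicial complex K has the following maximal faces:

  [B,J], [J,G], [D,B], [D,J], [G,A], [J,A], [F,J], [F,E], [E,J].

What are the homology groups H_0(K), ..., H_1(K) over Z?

H_0 = Z,  H_1 = Z^3.

Take the total order A < B < D < E < F < G < J on the vertex set. Then K (dimension 1) consists of the simplices:

  0-simplices (7): A, B, D, E, F, G, J
  1-simplices (9): AG, AJ, BD, BJ, DJ, EF, EJ, FJ, GJ

Hence C_0 ≅ Z^7, C_1 ≅ Z^9.

Boundary ∂_1: C_1 → C_0 sends each edge [p,q] (with p < q) to q − p. For instance
  ∂EF = F − E.
The resulting 7×9 matrix has rank 6, and its Smith normal form has invariant factors (1,1,1,1,1,1).

Reading off H_k = ker ∂_k / im ∂_{k+1}:

  H_0: rank C_0 − rank ∂_1 = 7 − 6 = 1, and the invariant factors of ∂_1 are all 1, so H_0 = Z.
  H_1: rank ker ∂_1 − rank ∂_2 = (9 − 6) − 0 = 3, and there is no ∂_2, so H_1 = Z^3.

As a check, the Euler characteristic is 7 − 9 = -2, which agrees with 1 − 3 = -2.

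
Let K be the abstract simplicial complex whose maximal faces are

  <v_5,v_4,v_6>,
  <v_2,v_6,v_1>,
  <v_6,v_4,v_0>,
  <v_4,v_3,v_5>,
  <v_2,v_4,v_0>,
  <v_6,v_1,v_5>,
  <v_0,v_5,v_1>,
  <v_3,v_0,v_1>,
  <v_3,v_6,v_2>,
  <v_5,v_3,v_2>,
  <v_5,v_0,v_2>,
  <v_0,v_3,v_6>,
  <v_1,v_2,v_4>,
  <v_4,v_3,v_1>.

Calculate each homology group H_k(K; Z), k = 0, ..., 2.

H_0 = Z,  H_1 = Z^2,  H_2 = Z.

We work with the vertex ordering v_0 < v_1 < v_2 < v_3 < v_4 < v_5 < v_6. The simplices of K, each written with vertices in increasing order, are:

  0-simplices (7): [v_0], [v_1], [v_2], [v_3], [v_4], [v_5], [v_6]
  1-simplices (21): (21 of them)
  2-simplices (14): (14 of them)

giving chain groups C_0 ≅ Z^7, C_1 ≅ Z^21, C_2 ≅ Z^14.

∂_1: C_1 → C_0 is given by ∂[p,q] = [q] − [p]. For instance
  ∂[v_0,v_4] = [v_4] − [v_0].
This gives a 7×21 integer matrix of rank 6; reducing to Smith normal form yields diagonal entries (1,1,1,1,1,1).

The boundary map ∂_2: C_2 → C_1 acts by ∂[p,q,r] = [q,r] − [p,r] + [p,q]. For instance
  ∂[v_2,v_3,v_6] = [v_3,v_6] − [v_2,v_6] + [v_2,v_3],
  ∂[v_0,v_1,v_3] = [v_1,v_3] − [v_0,v_3] + [v_0,v_1].
As a 21×14 matrix over Z this has rank 13, with invariant factors (1,1,1,1,1,1,1,1,1,1,1,1,1).

Reading off H_k = ker ∂_k / im ∂_{k+1}:

  H_0: rank C_0 − rank ∂_1 = 7 − 6 = 1, and the invariant factors of ∂_1 are all 1, so H_0 ≅ Z.
  H_1: rank ker ∂_1 − rank ∂_2 = (21 − 6) − 13 = 2, and the invariant factors of ∂_2 are all 1, so H_1 ≅ Z^2.
  H_2: rank ker ∂_2 − rank ∂_3 = (14 − 13) − 0 = 1, and there is no ∂_3, so H_2 ≅ Z.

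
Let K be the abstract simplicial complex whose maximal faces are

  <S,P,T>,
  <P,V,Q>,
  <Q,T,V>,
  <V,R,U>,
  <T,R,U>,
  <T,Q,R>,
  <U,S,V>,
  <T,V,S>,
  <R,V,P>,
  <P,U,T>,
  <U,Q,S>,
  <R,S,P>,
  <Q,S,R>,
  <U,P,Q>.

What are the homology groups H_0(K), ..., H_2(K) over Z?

Order the vertices as P < Q < R < S < T < U < V. Listing each simplex with vertices in this order, K has dimension 2 with simplices:

  0-simplices (7): P, Q, R, S, T, U, V
  1-simplices (21): PQ, PR, PS, PT, PU, PV, QR, QS, QT, QU, QV, RS, RT, RU, RV, ST, SU, SV, TU, TV, UV
  2-simplices (14): PQU, PQV, PRS, PRV, PST, PTU, QRS, QRT, QSU, QTV, RTU, RUV, STV, SUV

giving chain groups C_0 ≅ Z^7, C_1 ≅ Z^21, C_2 ≅ Z^14.

∂_1: C_1 → C_0 sends each edge [p,q] (with p < q) to q − p.
This gives a 7×21 integer matrix of rank 6; reducing to Smith normal form yields diagonal entries (1,1,1,1,1,1).

∂_2: C_2 → C_1 sends each 2-simplex [p,q,r] to [q,r] − [p,r] + [p,q]. For instance
  ∂RUV = UV − RV + RU,
  ∂QTV = TV − QV + QT.
The 21×14 boundary matrix has rank 13 and Smith normal form diag(1,1,1,1,1,1,1,1,1,1,1,1,1).

Reading off H_k = ker ∂_k / im ∂_{k+1}:

  H_0: rank C_0 − rank ∂_1 = 7 − 6 = 1, and the invariant factors of ∂_1 are all 1, so H_0 ≅ Z.
  H_1: rank ker ∂_1 − rank ∂_2 = (21 − 6) − 13 = 2, and the invariant factors of ∂_2 are all 1, so H_1 ≅ Z^2.
  H_2: rank ker ∂_2 − rank ∂_3 = (14 − 13) − 0 = 1, and there is no ∂_3, so H_2 ≅ Z.

(K is a triangulation of the torus T^2.)

H_0 = Z,  H_1 = Z^2,  H_2 = Z.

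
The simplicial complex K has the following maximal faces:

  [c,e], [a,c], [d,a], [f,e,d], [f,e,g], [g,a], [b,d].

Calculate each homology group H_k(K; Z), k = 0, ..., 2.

H_0 = Z,  H_1 = Z^2,  H_2 = 0.

Order the vertices as a < b < c < d < e < f < g. Listing each simplex with vertices in this order, K has dimension 2 with simplices:

  0-simplices (7): a, b, c, d, e, f, g
  1-simplices (10): ac, ad, ag, bd, ce, de, df, ef, eg, fg
  2-simplices (2): def, efg

giving chain groups C_0 ≅ Z^7, C_1 ≅ Z^10, C_2 ≅ Z^2.

Boundary ∂_1: C_1 → C_0 is given by ∂[p,q] = [q] − [p]. For instance
  ∂ag = g − a.
The 7×10 boundary matrix has rank 6 and Smith normal form diag(1,1,1,1,1,1).

Boundary ∂_2: C_2 → C_1 sends each 2-simplex [p,q,r] to [q,r] − [p,r] + [p,q]. For instance
  ∂efg = fg − eg + ef,
  ∂def = ef − df + de.
As a 10×2 matrix over Z this has rank 2, with invariant factors (1,1).

From H_k ≅ ker(∂_k) / im(∂_{k+1}) we obtain:

  H_0: rank C_0 − rank ∂_1 = 7 − 6 = 1, and the invariant factors of ∂_1 are all 1, so H_0 = Z.
  H_1: rank ker ∂_1 − rank ∂_2 = (10 − 6) − 2 = 2, and the invariant factors of ∂_2 are all 1, so H_1 = Z^2.
  H_2: rank ker ∂_2 − rank ∂_3 = (2 − 2) − 0 = 0, and there is no ∂_3, so H_2 = 0.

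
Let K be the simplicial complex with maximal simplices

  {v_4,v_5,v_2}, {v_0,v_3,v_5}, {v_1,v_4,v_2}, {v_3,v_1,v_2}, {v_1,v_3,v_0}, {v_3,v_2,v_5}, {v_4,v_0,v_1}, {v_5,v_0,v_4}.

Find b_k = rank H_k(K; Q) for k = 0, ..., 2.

b_0 = 1, b_1 = 0, b_2 = 1.

Order the vertices as v_0 < v_1 < v_2 < v_3 < v_4 < v_5. Listing each simplex with vertices in this order, K has dimension 2 with simplices:

  0-simplices (6): [v_0], [v_1], [v_2], [v_3], [v_4], [v_5]
  1-simplices (12): [v_0,v_1], [v_0,v_3], [v_0,v_4], [v_0,v_5], [v_1,v_2], [v_1,v_3], [v_1,v_4], [v_2,v_3], [v_2,v_4], [v_2,v_5], [v_3,v_5], [v_4,v_5]
  2-simplices (8): [v_0,v_1,v_3], [v_0,v_1,v_4], [v_0,v_3,v_5], [v_0,v_4,v_5], [v_1,v_2,v_3], [v_1,v_2,v_4], [v_2,v_3,v_5], [v_2,v_4,v_5]

giving chain groups C_0 ≅ Z^6, C_1 ≅ Z^12, C_2 ≅ Z^8.

The boundary map ∂_1: C_1 → C_0 is given by ∂[p,q] = [q] − [p].
The 6×12 boundary matrix has rank 5 and Smith normal form diag(1,1,1,1,1).

Boundary ∂_2: C_2 → C_1 maps a triangle to the signed sum of its edges. For instance
  ∂[v_0,v_4,v_5] = [v_4,v_5] − [v_0,v_5] + [v_0,v_4],
  ∂[v_1,v_2,v_4] = [v_2,v_4] − [v_1,v_4] + [v_1,v_2].
The resulting 12×8 matrix has rank 7, and its Smith normal form has invariant factors (1,1,1,1,1,1,1).

Now H_k = ker ∂_k / im ∂_{k+1}, so:

  H_0: rank C_0 − rank ∂_1 = 6 − 5 = 1, and the invariant factors of ∂_1 are all 1, so H_0 = Z.
  H_1: rank ker ∂_1 − rank ∂_2 = (12 − 5) − 7 = 0, and the invariant factors of ∂_2 are all 1, so H_1 = 0.
  H_2: rank ker ∂_2 − rank ∂_3 = (8 − 7) − 0 = 1, and there is no ∂_3, so H_2 = Z.

Hence the Betti numbers are b_0 = 1, b_1 = 0, b_2 = 1.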